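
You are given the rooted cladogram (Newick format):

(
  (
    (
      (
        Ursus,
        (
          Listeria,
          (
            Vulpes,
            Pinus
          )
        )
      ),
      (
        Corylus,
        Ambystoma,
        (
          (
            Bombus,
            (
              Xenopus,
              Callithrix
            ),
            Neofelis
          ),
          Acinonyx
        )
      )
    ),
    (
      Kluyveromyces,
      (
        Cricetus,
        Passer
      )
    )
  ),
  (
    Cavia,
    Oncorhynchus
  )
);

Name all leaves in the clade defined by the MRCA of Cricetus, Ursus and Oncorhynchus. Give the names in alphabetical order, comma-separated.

Tracing Cricetus: it sits inside (Cricetus,Passer).
Tracing Ursus: it sits inside (Ursus,(Listeria,(Vulpes,Pinus))).
Tracing Oncorhynchus: it sits inside (Cavia,Oncorhynchus).
The smallest clade enclosing all 3 is the whole tree (their MRCA is the root), so the answer is all 16 tips in alphabetical order.

Acinonyx, Ambystoma, Bombus, Callithrix, Cavia, Corylus, Cricetus, Kluyveromyces, Listeria, Neofelis, Oncorhynchus, Passer, Pinus, Ursus, Vulpes, Xenopus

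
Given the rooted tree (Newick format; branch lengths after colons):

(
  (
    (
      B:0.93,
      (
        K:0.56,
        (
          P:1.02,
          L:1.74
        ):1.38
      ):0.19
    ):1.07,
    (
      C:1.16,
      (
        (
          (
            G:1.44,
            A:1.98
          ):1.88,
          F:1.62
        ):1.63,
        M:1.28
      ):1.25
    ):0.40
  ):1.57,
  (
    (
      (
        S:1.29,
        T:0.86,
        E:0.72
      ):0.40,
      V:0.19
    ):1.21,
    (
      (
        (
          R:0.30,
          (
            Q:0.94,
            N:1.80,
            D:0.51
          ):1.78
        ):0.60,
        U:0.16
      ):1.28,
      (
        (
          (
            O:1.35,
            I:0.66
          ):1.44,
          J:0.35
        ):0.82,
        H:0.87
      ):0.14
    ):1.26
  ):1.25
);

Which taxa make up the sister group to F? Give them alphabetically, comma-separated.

A, G

F attaches to the tree at the node subtending ((G,A),F).
The other lineage descending from that same node — the sister group — is (G,A); its 2 tips in alphabetical order are the answer.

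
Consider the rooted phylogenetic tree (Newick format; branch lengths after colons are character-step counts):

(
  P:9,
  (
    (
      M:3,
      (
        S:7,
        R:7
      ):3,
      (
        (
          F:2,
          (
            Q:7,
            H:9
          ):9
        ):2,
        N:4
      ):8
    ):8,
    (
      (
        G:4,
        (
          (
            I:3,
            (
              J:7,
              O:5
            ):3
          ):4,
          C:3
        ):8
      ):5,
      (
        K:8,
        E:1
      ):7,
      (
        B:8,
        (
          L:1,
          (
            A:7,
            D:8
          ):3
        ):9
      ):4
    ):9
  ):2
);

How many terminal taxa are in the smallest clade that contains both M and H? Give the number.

The MRCA of M and H is the node subtending (M,(S,R),((F,(Q,H)),N)).
That clade contains 7 terminal taxa: F, H, M, N, Q, R, S.

7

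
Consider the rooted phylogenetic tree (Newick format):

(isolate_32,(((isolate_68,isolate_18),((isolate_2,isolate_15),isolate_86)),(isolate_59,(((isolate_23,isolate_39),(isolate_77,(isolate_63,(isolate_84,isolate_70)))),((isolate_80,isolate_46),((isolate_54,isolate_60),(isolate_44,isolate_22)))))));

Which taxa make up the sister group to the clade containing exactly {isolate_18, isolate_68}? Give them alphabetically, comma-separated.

isolate_15, isolate_2, isolate_86

The clade containing exactly {isolate_18, isolate_68} attaches to the tree at the node subtending ((isolate_68,isolate_18),((isolate_2,isolate_15),isolate_86)).
The other lineage descending from that same node — the sister group — is ((isolate_2,isolate_15),isolate_86); its 3 tips in alphabetical order are the answer.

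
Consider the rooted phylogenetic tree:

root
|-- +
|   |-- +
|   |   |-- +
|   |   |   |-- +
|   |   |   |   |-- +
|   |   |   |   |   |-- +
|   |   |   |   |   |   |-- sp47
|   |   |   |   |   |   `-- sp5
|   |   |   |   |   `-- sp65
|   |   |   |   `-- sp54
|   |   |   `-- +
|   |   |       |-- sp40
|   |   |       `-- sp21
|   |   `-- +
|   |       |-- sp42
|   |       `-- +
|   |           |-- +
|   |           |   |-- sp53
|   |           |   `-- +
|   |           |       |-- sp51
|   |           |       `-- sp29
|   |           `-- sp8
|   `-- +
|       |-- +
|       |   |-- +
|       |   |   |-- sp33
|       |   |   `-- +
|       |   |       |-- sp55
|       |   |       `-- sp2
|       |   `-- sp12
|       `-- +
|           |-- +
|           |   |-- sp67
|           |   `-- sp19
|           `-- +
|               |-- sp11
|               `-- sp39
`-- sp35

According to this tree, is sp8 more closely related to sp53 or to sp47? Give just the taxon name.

The MRCA of sp8 and sp53 subtends ((sp53,(sp51,sp29)),sp8) (4 taxa).
The MRCA of sp8 and sp47 subtends (((((sp47,sp5),sp65),sp54),(sp40,sp21)),(sp42,((sp53,(sp51,sp29)),sp8))) (11 taxa).
The first is nested inside the second, so sp8 shares a more recent common ancestor with sp53.

sp53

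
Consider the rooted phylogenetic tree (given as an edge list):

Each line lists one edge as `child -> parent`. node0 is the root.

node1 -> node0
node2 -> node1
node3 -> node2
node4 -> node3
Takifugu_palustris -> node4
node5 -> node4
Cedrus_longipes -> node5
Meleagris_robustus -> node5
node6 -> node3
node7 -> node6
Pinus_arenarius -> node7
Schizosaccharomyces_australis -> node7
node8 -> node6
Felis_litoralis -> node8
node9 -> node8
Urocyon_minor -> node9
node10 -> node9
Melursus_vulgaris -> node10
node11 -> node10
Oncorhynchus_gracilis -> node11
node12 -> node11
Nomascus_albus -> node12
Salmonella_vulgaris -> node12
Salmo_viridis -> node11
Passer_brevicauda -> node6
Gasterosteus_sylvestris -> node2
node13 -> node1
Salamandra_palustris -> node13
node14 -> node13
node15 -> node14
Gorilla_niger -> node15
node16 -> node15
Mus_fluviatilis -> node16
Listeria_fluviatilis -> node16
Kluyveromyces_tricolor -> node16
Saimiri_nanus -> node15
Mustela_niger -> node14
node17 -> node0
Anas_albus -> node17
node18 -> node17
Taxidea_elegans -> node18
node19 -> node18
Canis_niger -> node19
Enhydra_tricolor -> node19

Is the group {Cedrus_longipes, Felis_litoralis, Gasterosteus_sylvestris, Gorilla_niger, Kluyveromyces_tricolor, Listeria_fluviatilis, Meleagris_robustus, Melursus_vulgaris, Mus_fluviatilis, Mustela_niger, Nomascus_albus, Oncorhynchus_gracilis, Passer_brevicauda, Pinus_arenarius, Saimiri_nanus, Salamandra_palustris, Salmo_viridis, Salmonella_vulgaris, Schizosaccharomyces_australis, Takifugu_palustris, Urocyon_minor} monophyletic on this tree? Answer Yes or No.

The most recent common ancestor of these taxa subtends ((((Takifugu_palustris,(Cedrus_longipes,Meleagris_robustus)),((Pinus_arenarius,Schizosaccharomyces_australis),(Felis_litoralis,(Urocyon_minor,(Melursus_vulgaris,(Oncorhynchus_gracilis,(Nomascus_albus,Salmonella_vulgaris),Salmo_viridis)))),Passer_brevicauda)),Gasterosteus_sylvestris),(Salamandra_palustris,((Gorilla_niger,(Mus_fluviatilis,Listeria_fluviatilis,Kluyveromyces_tricolor),Saimiri_nanus),Mustela_niger))).
That clade has exactly 21 tips — every listed taxon and nothing else — so the group is monophyletic.

Yes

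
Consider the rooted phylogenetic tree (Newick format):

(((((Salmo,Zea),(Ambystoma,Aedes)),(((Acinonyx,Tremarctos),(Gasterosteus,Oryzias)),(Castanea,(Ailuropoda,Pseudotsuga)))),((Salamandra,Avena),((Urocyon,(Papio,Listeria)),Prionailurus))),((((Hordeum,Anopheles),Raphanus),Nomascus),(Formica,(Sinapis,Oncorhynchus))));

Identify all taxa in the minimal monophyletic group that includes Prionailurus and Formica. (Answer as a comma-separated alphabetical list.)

Acinonyx, Aedes, Ailuropoda, Ambystoma, Anopheles, Avena, Castanea, Formica, Gasterosteus, Hordeum, Listeria, Nomascus, Oncorhynchus, Oryzias, Papio, Prionailurus, Pseudotsuga, Raphanus, Salamandra, Salmo, Sinapis, Tremarctos, Urocyon, Zea

Tracing Prionailurus: it sits inside ((Urocyon,(Papio,Listeria)),Prionailurus).
Tracing Formica: it sits inside (Formica,(Sinapis,Oncorhynchus)).
The smallest clade enclosing both is the whole tree (their MRCA is the root), so the answer is all 24 tips in alphabetical order.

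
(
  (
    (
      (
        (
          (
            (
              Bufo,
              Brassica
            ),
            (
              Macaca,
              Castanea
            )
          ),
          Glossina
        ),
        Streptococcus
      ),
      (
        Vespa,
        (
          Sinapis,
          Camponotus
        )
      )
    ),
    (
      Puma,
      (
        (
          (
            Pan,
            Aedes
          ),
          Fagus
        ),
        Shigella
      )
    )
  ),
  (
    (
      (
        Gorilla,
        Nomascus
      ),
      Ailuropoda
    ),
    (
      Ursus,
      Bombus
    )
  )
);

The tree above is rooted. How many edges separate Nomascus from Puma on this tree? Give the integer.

7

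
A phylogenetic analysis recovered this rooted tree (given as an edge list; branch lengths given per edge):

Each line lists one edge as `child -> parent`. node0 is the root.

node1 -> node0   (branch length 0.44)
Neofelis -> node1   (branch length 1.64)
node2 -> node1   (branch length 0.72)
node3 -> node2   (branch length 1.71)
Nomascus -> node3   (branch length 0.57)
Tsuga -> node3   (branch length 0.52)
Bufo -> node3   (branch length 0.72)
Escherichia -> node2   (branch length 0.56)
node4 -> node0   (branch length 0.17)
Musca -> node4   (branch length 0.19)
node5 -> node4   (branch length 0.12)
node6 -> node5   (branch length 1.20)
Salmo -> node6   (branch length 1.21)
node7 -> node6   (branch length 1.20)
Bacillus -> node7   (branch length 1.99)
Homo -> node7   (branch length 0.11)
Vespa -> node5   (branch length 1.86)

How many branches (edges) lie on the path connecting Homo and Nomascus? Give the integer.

The MRCA of Homo and Nomascus is the root of the tree.
From Homo up to that node: 5 branches. From Nomascus up to the same node: 4 branches. Total: 5 + 4 = 9.

9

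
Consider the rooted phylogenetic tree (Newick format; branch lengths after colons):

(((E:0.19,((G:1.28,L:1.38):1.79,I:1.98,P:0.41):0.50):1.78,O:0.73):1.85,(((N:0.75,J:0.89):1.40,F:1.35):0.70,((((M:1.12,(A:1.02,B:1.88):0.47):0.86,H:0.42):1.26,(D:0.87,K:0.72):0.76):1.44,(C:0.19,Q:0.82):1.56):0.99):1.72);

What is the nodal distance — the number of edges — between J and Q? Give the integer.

6

The MRCA of J and Q is the node subtending (((N,J),F),((((M,(A,B)),H),(D,K)),(C,Q))).
From J up to that node: 3 branches. From Q up to the same node: 3 branches. Total: 3 + 3 = 6.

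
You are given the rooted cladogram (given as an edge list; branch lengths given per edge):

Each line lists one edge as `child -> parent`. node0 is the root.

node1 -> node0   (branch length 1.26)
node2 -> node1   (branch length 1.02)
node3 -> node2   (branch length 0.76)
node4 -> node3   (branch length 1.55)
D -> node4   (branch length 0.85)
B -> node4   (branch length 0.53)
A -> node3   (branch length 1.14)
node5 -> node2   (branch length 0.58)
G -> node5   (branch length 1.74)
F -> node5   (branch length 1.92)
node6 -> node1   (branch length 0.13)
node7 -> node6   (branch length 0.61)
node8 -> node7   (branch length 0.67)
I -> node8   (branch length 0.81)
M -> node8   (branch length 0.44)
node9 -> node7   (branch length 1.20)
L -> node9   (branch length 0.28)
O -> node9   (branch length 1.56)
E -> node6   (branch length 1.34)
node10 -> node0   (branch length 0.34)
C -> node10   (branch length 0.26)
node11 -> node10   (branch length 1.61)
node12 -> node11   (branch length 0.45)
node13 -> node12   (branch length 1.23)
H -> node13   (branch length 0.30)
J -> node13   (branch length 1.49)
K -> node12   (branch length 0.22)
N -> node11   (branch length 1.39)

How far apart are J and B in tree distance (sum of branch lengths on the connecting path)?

The path runs J → … → MRCA → … → B; the MRCA is the root of the tree.
Branch lengths along that path: 1.49 + 1.23 + 0.45 + 1.61 + 0.34 + 1.26 + 1.02 + 0.76 + 1.55 + 0.53 = 10.24.

10.24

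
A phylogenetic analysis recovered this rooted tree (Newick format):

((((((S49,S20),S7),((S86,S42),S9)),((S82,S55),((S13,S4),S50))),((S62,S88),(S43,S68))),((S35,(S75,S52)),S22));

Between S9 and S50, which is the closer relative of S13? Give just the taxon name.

S50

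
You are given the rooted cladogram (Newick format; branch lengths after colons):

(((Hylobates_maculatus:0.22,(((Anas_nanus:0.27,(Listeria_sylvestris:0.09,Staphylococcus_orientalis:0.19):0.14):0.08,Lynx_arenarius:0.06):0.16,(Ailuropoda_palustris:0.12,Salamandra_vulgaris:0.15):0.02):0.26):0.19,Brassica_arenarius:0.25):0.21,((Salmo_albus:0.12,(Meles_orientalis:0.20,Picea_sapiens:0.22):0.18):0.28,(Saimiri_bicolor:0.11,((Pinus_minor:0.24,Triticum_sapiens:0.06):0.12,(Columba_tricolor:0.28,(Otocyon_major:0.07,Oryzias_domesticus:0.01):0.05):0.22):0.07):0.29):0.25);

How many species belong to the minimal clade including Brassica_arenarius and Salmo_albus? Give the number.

The MRCA of Brassica_arenarius and Salmo_albus is the root, so the clade is the entire tree.
That clade contains 17 terminal taxa: Ailuropoda_palustris, Anas_nanus, Brassica_arenarius, Columba_tricolor, Hylobates_maculatus, Listeria_sylvestris, Lynx_arenarius, Meles_orientalis, Oryzias_domesticus, Otocyon_major, Picea_sapiens, Pinus_minor, Saimiri_bicolor, Salamandra_vulgaris, Salmo_albus, Staphylococcus_orientalis, Triticum_sapiens.

17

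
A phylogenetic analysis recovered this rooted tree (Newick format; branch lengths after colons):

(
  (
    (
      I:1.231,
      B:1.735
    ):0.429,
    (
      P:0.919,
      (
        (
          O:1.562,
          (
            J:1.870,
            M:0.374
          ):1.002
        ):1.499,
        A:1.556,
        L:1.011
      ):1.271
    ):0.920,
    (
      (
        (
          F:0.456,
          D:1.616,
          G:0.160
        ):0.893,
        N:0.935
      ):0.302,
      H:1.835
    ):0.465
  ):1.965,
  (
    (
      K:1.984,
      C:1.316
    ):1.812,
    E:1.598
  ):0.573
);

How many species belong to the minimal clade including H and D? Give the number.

5

The MRCA of H and D is the node subtending (((F,D,G),N),H).
That clade contains 5 terminal taxa: D, F, G, H, N.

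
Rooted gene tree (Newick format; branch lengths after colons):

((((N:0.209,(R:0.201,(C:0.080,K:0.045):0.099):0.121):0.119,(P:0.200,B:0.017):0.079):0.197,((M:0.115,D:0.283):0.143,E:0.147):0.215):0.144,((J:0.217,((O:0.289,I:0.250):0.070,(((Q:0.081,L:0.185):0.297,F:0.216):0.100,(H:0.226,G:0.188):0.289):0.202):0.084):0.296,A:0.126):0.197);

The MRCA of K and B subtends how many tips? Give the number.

6

The MRCA of K and B is the node subtending ((N,(R,(C,K))),(P,B)).
That clade contains 6 terminal taxa: B, C, K, N, P, R.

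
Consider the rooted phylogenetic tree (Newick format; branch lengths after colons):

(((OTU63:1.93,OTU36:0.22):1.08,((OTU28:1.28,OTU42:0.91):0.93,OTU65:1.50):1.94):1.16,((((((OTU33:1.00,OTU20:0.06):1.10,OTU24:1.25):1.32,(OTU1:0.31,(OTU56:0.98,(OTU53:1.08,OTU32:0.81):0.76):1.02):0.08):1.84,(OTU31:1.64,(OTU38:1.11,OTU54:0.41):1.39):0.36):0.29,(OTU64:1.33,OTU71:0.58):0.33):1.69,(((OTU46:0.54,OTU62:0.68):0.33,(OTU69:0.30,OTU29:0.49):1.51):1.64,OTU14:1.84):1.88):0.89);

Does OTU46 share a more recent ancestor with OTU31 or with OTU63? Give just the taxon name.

OTU31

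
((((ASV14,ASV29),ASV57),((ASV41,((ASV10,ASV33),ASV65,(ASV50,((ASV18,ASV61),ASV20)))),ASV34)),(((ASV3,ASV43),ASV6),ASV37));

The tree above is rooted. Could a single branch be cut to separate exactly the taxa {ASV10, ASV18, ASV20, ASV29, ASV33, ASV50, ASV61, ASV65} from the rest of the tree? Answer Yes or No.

No

The MRCA of the listed taxa subtends (((ASV14,ASV29),ASV57),((ASV41,((ASV10,ASV33),ASV65,(ASV50,((ASV18,ASV61),ASV20)))),ASV34)).
That clade also contains ASV14, ASV34, ASV41, ASV57, which are not in the proposed group, so the group is not monophyletic.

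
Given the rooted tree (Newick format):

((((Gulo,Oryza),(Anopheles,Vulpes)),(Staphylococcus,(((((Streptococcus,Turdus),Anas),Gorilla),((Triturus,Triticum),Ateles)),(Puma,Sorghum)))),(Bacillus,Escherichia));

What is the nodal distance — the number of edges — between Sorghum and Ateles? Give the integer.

5

The MRCA of Sorghum and Ateles is the node subtending (((((Streptococcus,Turdus),Anas),Gorilla),((Triturus,Triticum),Ateles)),(Puma,Sorghum)).
From Sorghum up to that node: 2 branches. From Ateles up to the same node: 3 branches. Total: 2 + 3 = 5.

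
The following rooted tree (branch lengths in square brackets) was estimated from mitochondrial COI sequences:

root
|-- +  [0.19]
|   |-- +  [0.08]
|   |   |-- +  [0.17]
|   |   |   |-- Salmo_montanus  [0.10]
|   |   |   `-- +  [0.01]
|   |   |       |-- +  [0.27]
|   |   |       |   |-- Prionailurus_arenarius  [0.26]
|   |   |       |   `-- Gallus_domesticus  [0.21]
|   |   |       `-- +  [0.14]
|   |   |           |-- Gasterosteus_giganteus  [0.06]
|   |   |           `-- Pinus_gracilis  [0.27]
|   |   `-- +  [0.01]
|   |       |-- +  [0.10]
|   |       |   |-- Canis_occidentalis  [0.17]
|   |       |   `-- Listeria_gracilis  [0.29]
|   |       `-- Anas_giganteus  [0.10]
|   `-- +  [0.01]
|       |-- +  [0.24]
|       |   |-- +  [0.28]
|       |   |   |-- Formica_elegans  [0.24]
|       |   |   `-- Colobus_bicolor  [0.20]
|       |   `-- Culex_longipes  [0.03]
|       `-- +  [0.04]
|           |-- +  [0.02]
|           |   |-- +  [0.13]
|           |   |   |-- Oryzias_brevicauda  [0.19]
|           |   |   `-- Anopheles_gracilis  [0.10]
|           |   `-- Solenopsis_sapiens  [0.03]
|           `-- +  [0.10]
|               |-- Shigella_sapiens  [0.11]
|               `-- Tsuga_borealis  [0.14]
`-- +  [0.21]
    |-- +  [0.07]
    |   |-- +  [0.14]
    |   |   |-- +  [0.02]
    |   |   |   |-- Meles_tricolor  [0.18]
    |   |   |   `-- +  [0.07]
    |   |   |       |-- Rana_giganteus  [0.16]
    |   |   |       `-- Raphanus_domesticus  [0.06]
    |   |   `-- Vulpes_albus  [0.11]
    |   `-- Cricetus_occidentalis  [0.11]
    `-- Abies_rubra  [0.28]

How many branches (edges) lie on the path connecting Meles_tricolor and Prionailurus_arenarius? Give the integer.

The MRCA of Meles_tricolor and Prionailurus_arenarius is the root of the tree.
From Meles_tricolor up to that node: 5 branches. From Prionailurus_arenarius up to the same node: 6 branches. Total: 5 + 6 = 11.

11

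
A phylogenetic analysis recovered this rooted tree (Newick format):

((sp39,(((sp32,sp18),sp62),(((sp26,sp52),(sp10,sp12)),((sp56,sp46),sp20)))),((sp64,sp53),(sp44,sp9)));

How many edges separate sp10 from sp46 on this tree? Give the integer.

The MRCA of sp10 and sp46 is the node subtending (((sp26,sp52),(sp10,sp12)),((sp56,sp46),sp20)).
From sp10 up to that node: 3 branches. From sp46 up to the same node: 3 branches. Total: 3 + 3 = 6.

6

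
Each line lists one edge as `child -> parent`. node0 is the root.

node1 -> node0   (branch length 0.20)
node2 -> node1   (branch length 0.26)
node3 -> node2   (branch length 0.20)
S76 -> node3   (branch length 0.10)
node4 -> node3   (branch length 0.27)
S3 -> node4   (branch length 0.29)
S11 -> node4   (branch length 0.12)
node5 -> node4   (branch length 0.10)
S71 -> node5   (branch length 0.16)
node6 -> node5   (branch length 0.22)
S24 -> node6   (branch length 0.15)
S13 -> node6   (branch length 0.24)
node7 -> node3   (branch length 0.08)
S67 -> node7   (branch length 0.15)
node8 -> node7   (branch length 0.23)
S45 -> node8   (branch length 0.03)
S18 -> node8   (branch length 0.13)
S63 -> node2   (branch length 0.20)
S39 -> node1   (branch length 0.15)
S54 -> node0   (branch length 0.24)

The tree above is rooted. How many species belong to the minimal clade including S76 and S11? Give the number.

The MRCA of S76 and S11 is the node subtending (S76,(S3,S11,(S71,(S24,S13))),(S67,(S45,S18))).
That clade contains 9 terminal taxa: S11, S13, S18, S24, S3, S45, S67, S71, S76.

9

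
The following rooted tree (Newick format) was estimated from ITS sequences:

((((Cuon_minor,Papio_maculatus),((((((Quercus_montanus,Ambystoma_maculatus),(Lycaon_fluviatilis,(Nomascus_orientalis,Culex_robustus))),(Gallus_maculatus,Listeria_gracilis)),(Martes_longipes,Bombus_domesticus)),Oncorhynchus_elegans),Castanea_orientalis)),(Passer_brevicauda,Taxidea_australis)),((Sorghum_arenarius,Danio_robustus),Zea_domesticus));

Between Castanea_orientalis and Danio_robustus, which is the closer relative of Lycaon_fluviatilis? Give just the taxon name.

Castanea_orientalis

The MRCA of Lycaon_fluviatilis and Castanea_orientalis subtends ((((((Quercus_montanus,Ambystoma_maculatus),(Lycaon_fluviatilis,(Nomascus_orientalis,Culex_robustus))),(Gallus_maculatus,Listeria_gracilis)),(Martes_longipes,Bombus_domesticus)),Oncorhynchus_elegans),Castanea_orientalis) (11 taxa).
The MRCA of Lycaon_fluviatilis and Danio_robustus is the root, subtending the entire tree (18 taxa).
The first is nested inside the second, so Lycaon_fluviatilis shares a more recent common ancestor with Castanea_orientalis.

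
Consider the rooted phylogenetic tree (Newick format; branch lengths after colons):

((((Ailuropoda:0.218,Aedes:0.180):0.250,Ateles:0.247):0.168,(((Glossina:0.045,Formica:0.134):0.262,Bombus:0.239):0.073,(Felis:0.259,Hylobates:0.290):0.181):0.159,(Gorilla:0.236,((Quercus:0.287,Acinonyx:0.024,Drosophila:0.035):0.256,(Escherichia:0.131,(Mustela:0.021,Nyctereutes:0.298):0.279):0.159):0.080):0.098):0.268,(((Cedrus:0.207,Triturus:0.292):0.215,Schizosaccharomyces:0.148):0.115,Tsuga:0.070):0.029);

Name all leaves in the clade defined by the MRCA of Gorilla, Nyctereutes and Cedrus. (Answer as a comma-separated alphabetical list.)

Acinonyx, Aedes, Ailuropoda, Ateles, Bombus, Cedrus, Drosophila, Escherichia, Felis, Formica, Glossina, Gorilla, Hylobates, Mustela, Nyctereutes, Quercus, Schizosaccharomyces, Triturus, Tsuga

Tracing Gorilla: it sits inside (Gorilla,((Quercus,Acinonyx,Drosophila),(Escherichia,(Mustela,Nyctereutes)))).
Tracing Nyctereutes: it sits inside (Mustela,Nyctereutes).
Tracing Cedrus: it sits inside (Cedrus,Triturus).
The smallest clade enclosing all 3 is the whole tree (their MRCA is the root), so the answer is all 19 tips in alphabetical order.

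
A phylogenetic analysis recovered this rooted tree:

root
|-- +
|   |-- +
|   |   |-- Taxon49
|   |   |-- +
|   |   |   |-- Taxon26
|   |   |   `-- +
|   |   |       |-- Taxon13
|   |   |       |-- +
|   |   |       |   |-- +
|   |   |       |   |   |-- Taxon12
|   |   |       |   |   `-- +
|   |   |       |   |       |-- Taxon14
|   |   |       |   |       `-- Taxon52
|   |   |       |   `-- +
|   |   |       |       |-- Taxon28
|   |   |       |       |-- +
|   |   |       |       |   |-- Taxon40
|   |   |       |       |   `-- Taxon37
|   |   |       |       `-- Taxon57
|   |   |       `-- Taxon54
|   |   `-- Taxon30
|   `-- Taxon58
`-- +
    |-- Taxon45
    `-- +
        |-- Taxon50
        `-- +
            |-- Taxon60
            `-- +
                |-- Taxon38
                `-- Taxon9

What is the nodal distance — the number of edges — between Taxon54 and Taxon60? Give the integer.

9

The MRCA of Taxon54 and Taxon60 is the root of the tree.
From Taxon54 up to that node: 5 branches. From Taxon60 up to the same node: 4 branches. Total: 5 + 4 = 9.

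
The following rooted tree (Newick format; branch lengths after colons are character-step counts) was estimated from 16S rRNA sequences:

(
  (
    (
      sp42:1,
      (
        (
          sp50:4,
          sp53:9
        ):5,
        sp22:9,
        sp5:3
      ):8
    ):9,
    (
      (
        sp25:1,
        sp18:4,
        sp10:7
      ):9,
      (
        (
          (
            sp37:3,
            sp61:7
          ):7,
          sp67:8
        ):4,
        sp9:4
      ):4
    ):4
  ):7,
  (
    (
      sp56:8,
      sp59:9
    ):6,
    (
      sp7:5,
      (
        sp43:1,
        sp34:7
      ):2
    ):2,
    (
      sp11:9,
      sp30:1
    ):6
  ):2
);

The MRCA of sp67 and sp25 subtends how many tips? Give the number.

7

The MRCA of sp67 and sp25 is the node subtending ((sp25,sp18,sp10),(((sp37,sp61),sp67),sp9)).
That clade contains 7 terminal taxa: sp10, sp18, sp25, sp37, sp61, sp67, sp9.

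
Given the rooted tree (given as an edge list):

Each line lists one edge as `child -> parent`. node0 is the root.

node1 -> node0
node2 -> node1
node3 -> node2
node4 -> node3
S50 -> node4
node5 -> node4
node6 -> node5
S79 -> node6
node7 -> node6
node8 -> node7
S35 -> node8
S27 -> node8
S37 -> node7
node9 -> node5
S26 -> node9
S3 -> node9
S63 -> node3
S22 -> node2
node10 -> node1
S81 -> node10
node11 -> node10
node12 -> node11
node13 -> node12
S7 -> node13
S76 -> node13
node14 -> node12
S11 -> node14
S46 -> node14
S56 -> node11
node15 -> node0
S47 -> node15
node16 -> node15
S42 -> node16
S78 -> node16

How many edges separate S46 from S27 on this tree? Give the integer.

The MRCA of S46 and S27 is the node subtending ((((S50,((S79,((S35,S27),S37)),(S26,S3))),S63),S22),(S81,(((S7,S76),(S11,S46)),S56))).
From S46 up to that node: 5 branches. From S27 up to the same node: 8 branches. Total: 5 + 8 = 13.

13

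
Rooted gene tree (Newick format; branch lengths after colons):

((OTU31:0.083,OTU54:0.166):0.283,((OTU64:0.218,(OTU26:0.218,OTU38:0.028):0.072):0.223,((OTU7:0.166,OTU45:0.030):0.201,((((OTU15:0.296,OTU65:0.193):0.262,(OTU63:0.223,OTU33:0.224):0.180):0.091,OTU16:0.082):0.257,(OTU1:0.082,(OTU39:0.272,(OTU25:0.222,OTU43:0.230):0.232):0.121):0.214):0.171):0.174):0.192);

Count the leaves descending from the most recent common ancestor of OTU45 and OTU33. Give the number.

The MRCA of OTU45 and OTU33 is the node subtending ((OTU7,OTU45),((((OTU15,OTU65),(OTU63,OTU33)),OTU16),(OTU1,(OTU39,(OTU25,OTU43))))).
That clade contains 11 terminal taxa: OTU1, OTU15, OTU16, OTU25, OTU33, OTU39, OTU43, OTU45, OTU63, OTU65, OTU7.

11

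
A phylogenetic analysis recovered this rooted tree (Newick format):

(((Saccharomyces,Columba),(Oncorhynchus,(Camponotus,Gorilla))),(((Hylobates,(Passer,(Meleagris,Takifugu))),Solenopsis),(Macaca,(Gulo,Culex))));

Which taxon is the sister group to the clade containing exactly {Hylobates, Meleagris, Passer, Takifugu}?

The clade containing exactly {Hylobates, Meleagris, Passer, Takifugu} attaches to the tree at the node subtending ((Hylobates,(Passer,(Meleagris,Takifugu))),Solenopsis).
The other lineage descending from that same node — the sister group — is the single tip Solenopsis.

Solenopsis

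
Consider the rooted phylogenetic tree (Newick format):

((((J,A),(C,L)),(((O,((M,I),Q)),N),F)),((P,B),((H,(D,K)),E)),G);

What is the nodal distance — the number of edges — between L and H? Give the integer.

The MRCA of L and H is the root of the tree.
From L up to that node: 4 branches. From H up to the same node: 4 branches. Total: 4 + 4 = 8.

8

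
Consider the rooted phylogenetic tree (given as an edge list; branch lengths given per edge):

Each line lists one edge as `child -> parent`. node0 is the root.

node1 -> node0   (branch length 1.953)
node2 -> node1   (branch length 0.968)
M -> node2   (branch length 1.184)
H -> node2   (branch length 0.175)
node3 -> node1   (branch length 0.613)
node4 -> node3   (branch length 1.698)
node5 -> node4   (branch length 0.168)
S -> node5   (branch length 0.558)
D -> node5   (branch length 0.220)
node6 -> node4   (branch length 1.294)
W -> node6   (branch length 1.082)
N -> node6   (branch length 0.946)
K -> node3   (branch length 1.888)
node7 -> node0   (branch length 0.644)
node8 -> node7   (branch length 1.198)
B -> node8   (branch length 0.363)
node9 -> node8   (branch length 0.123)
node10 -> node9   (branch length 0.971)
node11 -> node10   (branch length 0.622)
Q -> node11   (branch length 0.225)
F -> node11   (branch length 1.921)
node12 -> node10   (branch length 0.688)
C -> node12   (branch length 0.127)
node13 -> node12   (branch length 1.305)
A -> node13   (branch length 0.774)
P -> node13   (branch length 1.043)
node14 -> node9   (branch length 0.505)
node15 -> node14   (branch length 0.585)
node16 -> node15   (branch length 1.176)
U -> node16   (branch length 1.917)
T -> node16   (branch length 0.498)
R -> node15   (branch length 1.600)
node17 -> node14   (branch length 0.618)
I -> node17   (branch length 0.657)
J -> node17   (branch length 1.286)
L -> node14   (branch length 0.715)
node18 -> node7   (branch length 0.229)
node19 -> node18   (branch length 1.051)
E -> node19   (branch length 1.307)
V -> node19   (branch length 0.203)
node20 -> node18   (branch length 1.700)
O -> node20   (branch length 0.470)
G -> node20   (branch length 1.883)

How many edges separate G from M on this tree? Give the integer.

The MRCA of G and M is the root of the tree.
From G up to that node: 4 branches. From M up to the same node: 3 branches. Total: 4 + 3 = 7.

7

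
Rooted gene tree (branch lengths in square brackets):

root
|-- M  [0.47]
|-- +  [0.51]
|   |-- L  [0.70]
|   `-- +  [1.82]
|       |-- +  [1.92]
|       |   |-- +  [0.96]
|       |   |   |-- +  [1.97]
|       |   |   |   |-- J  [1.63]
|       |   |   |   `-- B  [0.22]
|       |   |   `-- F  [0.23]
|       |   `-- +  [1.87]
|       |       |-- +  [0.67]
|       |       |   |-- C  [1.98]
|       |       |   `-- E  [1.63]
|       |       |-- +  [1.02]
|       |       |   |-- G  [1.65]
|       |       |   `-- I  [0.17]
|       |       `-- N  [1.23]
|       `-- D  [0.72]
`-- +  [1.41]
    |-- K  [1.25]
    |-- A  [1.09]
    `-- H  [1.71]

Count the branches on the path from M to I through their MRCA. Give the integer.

The MRCA of M and I is the root of the tree.
From M up to that node: 1 branch. From I up to the same node: 6 branches. Total: 1 + 6 = 7.

7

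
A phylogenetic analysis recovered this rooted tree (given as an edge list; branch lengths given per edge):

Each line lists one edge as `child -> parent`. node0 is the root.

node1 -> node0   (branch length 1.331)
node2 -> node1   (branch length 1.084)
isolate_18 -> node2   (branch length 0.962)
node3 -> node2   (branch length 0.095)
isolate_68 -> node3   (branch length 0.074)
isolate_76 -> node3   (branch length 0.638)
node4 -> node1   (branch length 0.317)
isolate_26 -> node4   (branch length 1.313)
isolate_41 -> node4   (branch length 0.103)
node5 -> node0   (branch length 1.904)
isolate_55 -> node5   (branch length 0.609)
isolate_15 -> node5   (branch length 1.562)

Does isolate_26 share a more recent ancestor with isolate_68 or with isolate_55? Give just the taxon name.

isolate_68

The MRCA of isolate_26 and isolate_68 subtends ((isolate_18,(isolate_68,isolate_76)),(isolate_26,isolate_41)) (5 taxa).
The MRCA of isolate_26 and isolate_55 is the root, subtending the entire tree (7 taxa).
The first is nested inside the second, so isolate_26 shares a more recent common ancestor with isolate_68.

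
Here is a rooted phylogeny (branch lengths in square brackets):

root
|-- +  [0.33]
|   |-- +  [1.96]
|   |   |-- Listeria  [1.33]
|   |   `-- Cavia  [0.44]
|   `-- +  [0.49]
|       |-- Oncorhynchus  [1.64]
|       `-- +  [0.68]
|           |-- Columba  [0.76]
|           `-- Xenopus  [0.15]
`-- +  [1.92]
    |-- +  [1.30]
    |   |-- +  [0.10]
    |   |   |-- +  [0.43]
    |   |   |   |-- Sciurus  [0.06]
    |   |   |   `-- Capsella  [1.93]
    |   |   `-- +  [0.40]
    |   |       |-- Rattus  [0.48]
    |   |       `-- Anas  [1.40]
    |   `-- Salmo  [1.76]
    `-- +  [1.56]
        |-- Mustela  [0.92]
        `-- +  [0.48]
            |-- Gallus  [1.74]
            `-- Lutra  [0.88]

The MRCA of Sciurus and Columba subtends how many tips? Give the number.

The MRCA of Sciurus and Columba is the root, so the clade is the entire tree.
That clade contains 13 terminal taxa: Anas, Capsella, Cavia, Columba, Gallus, Listeria, Lutra, Mustela, Oncorhynchus, Rattus, Salmo, Sciurus, Xenopus.

13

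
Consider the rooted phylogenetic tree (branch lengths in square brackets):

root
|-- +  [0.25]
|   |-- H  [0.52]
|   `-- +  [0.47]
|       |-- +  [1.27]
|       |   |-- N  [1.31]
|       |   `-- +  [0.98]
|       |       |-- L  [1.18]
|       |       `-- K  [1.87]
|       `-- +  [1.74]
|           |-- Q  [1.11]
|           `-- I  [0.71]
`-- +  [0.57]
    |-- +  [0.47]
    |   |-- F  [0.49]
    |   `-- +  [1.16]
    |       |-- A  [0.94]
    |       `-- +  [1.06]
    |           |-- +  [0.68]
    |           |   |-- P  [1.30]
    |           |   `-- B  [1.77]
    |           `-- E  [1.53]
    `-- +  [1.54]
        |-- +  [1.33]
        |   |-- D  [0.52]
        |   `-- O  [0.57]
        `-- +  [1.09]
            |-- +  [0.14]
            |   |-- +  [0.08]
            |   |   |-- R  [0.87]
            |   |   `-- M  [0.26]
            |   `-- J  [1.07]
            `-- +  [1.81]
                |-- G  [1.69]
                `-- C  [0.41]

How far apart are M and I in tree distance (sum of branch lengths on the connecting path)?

6.85

The path runs M → … → MRCA → … → I; the MRCA is the root of the tree.
Branch lengths along that path: 0.26 + 0.08 + 0.14 + 1.09 + 1.54 + 0.57 + 0.25 + 0.47 + 1.74 + 0.71 = 6.85.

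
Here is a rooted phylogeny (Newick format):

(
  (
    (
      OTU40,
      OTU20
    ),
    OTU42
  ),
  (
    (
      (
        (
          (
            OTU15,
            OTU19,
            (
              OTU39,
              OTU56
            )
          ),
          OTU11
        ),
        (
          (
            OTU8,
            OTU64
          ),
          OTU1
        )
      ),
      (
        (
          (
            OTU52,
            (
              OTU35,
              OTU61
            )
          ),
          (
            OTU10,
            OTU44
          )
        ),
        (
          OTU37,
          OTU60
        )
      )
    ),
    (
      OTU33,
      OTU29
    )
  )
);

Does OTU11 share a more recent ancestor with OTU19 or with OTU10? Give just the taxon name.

OTU19

The MRCA of OTU11 and OTU19 subtends ((OTU15,OTU19,(OTU39,OTU56)),OTU11) (5 taxa).
The MRCA of OTU11 and OTU10 subtends ((((OTU15,OTU19,(OTU39,OTU56)),OTU11),((OTU8,OTU64),OTU1)),(((OTU52,(OTU35,OTU61)),(OTU10,OTU44)),(OTU37,OTU60))) (15 taxa).
The first is nested inside the second, so OTU11 shares a more recent common ancestor with OTU19.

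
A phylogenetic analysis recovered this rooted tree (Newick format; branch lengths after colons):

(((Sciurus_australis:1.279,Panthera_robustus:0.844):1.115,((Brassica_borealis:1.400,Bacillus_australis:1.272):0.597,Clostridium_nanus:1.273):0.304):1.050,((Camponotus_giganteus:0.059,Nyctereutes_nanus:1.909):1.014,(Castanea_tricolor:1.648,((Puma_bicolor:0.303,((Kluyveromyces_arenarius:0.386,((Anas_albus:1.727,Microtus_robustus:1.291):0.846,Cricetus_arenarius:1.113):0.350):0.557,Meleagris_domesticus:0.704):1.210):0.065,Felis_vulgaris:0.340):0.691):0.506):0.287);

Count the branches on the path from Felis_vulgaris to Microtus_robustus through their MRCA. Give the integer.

The MRCA of Felis_vulgaris and Microtus_robustus is the node subtending ((Puma_bicolor,((Kluyveromyces_arenarius,((Anas_albus,Microtus_robustus),Cricetus_arenarius)),Meleagris_domesticus)),Felis_vulgaris).
From Felis_vulgaris up to that node: 1 branch. From Microtus_robustus up to the same node: 6 branches. Total: 1 + 6 = 7.

7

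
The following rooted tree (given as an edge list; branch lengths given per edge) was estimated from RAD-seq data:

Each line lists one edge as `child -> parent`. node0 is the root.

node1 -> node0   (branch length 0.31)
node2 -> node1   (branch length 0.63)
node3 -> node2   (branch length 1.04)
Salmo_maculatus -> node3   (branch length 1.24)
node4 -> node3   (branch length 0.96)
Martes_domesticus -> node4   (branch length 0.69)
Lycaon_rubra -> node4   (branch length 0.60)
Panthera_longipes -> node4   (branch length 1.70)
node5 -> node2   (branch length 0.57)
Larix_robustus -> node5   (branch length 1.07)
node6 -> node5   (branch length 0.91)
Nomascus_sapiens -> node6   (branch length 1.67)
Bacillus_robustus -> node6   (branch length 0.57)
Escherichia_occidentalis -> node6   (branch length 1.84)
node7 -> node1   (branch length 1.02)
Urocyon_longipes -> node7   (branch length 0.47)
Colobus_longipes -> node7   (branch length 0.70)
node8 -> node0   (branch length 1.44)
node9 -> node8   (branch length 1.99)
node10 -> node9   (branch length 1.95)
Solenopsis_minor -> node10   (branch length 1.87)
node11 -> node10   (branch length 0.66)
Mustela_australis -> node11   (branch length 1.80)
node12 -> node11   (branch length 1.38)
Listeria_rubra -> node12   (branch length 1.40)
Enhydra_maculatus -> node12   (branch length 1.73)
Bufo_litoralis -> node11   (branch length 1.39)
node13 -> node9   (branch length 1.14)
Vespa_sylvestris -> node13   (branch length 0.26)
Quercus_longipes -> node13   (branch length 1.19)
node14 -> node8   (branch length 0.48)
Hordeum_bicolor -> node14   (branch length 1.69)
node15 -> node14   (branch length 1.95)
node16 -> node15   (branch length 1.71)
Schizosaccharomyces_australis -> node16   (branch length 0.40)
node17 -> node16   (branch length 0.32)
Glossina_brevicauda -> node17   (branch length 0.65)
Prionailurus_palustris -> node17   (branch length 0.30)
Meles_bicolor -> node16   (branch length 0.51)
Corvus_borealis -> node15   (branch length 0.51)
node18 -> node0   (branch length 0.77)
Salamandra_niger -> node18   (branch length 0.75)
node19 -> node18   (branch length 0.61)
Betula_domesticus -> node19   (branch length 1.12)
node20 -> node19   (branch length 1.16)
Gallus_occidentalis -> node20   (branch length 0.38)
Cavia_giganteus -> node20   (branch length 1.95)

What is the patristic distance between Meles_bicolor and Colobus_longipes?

8.12

The path runs Meles_bicolor → … → MRCA → … → Colobus_longipes; the MRCA is the root of the tree.
Branch lengths along that path: 0.51 + 1.71 + 1.95 + 0.48 + 1.44 + 0.31 + 1.02 + 0.70 = 8.12.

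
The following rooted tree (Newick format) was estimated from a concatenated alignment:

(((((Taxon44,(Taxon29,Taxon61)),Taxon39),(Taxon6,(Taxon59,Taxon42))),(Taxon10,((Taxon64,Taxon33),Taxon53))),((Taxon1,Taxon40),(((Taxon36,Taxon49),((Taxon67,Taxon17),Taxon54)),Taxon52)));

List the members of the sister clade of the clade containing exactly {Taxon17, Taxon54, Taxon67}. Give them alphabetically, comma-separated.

The clade containing exactly {Taxon17, Taxon54, Taxon67} attaches to the tree at the node subtending ((Taxon36,Taxon49),((Taxon67,Taxon17),Taxon54)).
The other lineage descending from that same node — the sister group — is (Taxon36,Taxon49); its 2 tips in alphabetical order are the answer.

Taxon36, Taxon49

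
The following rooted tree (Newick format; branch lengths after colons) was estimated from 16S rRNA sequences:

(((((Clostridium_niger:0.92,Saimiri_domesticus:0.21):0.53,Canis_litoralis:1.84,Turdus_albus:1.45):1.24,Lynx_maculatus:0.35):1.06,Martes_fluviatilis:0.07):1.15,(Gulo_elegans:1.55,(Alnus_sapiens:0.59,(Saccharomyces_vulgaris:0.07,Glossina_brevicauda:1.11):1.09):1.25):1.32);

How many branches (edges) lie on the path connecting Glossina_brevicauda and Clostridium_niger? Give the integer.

9

The MRCA of Glossina_brevicauda and Clostridium_niger is the root of the tree.
From Glossina_brevicauda up to that node: 4 branches. From Clostridium_niger up to the same node: 5 branches. Total: 4 + 5 = 9.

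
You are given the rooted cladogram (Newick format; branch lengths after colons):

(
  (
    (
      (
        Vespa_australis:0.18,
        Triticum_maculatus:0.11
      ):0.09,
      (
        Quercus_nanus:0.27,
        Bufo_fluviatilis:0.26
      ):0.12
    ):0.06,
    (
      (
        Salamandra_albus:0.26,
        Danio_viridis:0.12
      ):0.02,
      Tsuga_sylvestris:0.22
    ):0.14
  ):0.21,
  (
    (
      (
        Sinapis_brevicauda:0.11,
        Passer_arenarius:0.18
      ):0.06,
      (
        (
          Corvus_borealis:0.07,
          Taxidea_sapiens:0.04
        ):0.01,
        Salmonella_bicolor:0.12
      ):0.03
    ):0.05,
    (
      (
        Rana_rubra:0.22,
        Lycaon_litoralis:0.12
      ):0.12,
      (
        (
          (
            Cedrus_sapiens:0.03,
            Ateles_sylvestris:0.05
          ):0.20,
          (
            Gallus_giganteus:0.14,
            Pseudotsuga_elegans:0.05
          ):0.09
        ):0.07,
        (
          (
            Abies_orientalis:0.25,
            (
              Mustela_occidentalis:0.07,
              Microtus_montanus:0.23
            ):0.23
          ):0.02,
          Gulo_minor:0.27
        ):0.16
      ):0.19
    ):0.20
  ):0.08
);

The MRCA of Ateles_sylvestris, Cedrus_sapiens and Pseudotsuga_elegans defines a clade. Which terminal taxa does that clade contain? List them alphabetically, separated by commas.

Ateles_sylvestris, Cedrus_sapiens, Gallus_giganteus, Pseudotsuga_elegans

Tracing Ateles_sylvestris: it sits inside (Cedrus_sapiens,Ateles_sylvestris).
Tracing Cedrus_sapiens: it sits inside (Cedrus_sapiens,Ateles_sylvestris).
Tracing Pseudotsuga_elegans: it sits inside (Gallus_giganteus,Pseudotsuga_elegans).
The smallest clade enclosing all 3 is ((Cedrus_sapiens,Ateles_sylvestris),(Gallus_giganteus,Pseudotsuga_elegans)); the answer is its 4 terminal taxa in alphabetical order.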